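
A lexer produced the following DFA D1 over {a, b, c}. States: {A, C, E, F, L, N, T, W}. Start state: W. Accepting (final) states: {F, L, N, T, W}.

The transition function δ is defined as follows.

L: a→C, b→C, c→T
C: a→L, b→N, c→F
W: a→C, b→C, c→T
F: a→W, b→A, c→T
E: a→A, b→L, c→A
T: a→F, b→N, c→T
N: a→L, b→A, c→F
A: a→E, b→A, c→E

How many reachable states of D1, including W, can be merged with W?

2

All states are reachable from the start state.
P0 = {F,L,N,T,W} | {A,C,E}.
Split {F,L,N,T,W} by δ(·,a) → {F,N,T} and {L,W}.
Split {F,N,T} by δ(·,a) → {F,N} and {T}.
Split {F,N} by δ(·,c) → {F} and {N}.
Refine {A,C,E} on symbol a: members go to different blocks, giving {A,E} and {C}.
Split {A,E} by δ(·,b) → {A} and {E}.
No further refinement is possible. Final partition (7 blocks): {F} | {A} | {L,W} | {T} | {N} | {C} | {E}.
The equivalence class containing W is {L,W}, of size 2.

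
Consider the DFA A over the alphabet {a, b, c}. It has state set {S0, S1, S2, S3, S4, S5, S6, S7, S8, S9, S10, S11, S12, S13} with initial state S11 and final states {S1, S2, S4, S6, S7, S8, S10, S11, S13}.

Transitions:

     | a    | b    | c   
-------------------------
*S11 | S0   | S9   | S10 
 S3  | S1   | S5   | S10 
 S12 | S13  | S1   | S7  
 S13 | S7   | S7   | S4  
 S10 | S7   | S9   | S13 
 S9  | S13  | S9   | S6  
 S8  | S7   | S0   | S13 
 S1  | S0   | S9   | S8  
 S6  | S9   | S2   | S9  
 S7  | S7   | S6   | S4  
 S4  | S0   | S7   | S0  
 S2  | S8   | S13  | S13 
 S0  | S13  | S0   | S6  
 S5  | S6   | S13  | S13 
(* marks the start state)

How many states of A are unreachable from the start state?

Starting at S11 and following transitions, the reachable set is {S0, S2, S4, S6, S7, S8, S9, S10, S11, S13}. That leaves S1, S3, S5, S12 unreachable — 4 in total.

4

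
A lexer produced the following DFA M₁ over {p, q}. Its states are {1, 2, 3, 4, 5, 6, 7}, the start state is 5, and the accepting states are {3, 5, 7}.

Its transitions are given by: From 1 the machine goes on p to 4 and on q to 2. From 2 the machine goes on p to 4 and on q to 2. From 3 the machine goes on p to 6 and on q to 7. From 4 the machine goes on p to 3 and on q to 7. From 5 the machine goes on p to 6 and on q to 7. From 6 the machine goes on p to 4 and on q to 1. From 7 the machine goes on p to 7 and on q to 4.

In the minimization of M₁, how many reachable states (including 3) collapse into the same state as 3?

Every state is reachable, so we keep all 7.
Start with accepting vs non-accepting: {3,5,7} | {1,2,4,6}.
Split {3,5,7} by δ(·,p) → {3,5} and {7}.
On input p, block {1,2,4,6} splits into {1,2,6} and {4}.
No further refinement is possible. Final partition (4 blocks): {3,5} | {1,2,6} | {7} | {4}.
The equivalence class containing 3 is {3,5}, of size 2.

2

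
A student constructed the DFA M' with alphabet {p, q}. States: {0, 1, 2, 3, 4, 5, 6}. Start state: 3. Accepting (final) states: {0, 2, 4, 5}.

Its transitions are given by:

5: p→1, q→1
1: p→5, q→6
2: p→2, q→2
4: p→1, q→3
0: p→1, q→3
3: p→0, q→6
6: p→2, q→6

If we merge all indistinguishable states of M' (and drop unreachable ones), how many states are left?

First remove the unreachable states {4}; 6 states remain.
P0 = {0,2,5} | {1,3,6}.
Refine {0,2,5} on symbol p: members go to different blocks, giving {0,5} and {2}.
Split {1,3,6} by δ(·,p) → {1,3} and {6}.
Stable partition: {0,5} | {1,3} | {2} | {6} — 4 equivalence classes.

4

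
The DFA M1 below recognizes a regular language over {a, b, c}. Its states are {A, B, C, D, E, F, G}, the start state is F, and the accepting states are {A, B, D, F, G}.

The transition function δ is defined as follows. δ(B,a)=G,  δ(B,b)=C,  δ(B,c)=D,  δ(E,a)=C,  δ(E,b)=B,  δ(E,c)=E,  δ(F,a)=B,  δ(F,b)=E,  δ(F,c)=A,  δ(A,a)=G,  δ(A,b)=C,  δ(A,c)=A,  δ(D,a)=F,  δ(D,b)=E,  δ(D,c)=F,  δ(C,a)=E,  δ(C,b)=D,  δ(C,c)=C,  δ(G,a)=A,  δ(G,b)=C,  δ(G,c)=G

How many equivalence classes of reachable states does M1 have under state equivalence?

P0 = {A,B,D,F,G} | {C,E}.
Stable partition: {A,B,D,F,G} | {C,E} — 2 equivalence classes.

2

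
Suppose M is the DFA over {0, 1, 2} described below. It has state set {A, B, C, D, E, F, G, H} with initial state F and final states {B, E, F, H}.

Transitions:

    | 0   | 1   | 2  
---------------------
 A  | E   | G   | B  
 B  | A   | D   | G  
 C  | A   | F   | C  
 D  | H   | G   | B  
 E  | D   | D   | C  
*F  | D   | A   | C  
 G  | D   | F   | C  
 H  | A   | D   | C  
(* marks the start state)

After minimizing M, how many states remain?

3

All states are reachable from the start state.
P0 = {B,E,F,H} | {A,C,D,G}.
Refine {A,C,D,G} on symbol 0: members go to different blocks, giving {A,D} and {C,G}.
Stable partition: {B,E,F,H} | {A,D} | {C,G} — 3 equivalence classes.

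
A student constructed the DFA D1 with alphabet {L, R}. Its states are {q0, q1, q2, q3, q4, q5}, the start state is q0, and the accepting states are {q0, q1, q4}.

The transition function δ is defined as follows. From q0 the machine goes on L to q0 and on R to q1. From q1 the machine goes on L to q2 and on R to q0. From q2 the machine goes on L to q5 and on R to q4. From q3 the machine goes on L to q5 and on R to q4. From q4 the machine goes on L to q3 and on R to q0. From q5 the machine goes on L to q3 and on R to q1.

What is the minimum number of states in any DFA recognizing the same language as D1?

3

Every state is reachable, so we keep all 6.
P0 = {q0,q1,q4} | {q2,q3,q5}.
Split {q0,q1,q4} by δ(·,L) → {q1,q4} and {q0}.
The partition is now stable with 3 blocks: {q1,q4} | {q2,q3,q5} | {q0}.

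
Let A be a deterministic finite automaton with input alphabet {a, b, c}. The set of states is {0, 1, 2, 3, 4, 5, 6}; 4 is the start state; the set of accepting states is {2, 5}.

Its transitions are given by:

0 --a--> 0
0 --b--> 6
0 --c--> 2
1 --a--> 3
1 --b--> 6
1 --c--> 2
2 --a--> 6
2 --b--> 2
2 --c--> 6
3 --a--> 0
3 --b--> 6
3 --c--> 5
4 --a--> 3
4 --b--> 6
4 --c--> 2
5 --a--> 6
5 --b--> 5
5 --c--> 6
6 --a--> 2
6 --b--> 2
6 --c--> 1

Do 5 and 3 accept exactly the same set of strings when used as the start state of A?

No

Every state is reachable, so we keep all 7.
Initial partition by acceptance: {2,5} | {0,1,3,4,6}.
Refine {0,1,3,4,6} on symbol a: members go to different blocks, giving {0,1,3,4} and {6}.
Stable partition: {2,5} | {0,1,3,4} | {6} — 3 equivalence classes.
5 and 3 end up in different blocks, so they are distinguishable. For instance, the string 'ε' is accepted from only 5.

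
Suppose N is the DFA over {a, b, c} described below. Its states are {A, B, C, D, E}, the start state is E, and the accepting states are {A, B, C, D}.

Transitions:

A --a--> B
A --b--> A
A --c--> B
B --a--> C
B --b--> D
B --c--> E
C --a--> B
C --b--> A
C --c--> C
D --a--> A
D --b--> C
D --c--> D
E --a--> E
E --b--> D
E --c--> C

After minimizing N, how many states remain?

5

All states are reachable from the start state.
P0 = {A,B,C,D} | {E}.
On input c, block {A,B,C,D} splits into {A,C,D} and {B}.
Refine {A,C,D} on symbol a: members go to different blocks, giving {A,C} and {D}.
Split {A,C} by δ(·,c) → {A} and {C}.
The partition is now stable with 5 blocks: {A} | {E} | {B} | {D} | {C}.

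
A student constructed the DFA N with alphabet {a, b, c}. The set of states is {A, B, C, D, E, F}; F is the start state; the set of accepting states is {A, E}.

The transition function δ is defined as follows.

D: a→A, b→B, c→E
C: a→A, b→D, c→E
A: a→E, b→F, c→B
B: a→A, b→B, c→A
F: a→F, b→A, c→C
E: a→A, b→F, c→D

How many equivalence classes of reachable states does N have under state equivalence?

P0 = {A,E} | {B,C,D,F}.
On input a, block {B,C,D,F} splits into {B,C,D} and {F}.
Stable partition: {A,E} | {B,C,D} | {F} — 3 equivalence classes.

3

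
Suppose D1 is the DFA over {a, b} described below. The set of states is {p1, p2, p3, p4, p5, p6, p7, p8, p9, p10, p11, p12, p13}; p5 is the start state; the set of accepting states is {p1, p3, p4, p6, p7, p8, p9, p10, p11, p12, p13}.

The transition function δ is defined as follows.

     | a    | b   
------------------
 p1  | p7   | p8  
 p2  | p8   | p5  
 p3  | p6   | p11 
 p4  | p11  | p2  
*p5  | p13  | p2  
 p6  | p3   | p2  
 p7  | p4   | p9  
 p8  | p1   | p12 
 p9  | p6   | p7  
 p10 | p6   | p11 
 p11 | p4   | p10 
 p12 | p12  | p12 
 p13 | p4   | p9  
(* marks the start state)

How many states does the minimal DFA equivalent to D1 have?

7

All states are reachable from the start state.
Start with accepting vs non-accepting: {p1,p3,p4,p6,p7,p8,p9,p10,p11,p12,p13} | {p2,p5}.
Refine {p1,p3,p4,p6,p7,p8,p9,p10,p11,p12,p13} on symbol b: members go to different blocks, giving {p1,p3,p7,p8,p9,p10,p11,p12,p13} and {p4,p6}.
On input a, block {p1,p3,p7,p8,p9,p10,p11,p12,p13} splits into {p3,p7,p9,p10,p11,p13} and {p1,p8,p12}.
Refine {p2,p5} on symbol a: members go to different blocks, giving {p2} and {p5}.
Refine {p1,p8,p12} on symbol a: members go to different blocks, giving {p8,p12} and {p1}.
Split {p8,p12} by δ(·,a) → {p8} and {p12}.
No further refinement is possible. Final partition (7 blocks): {p3,p7,p9,p10,p11,p13} | {p2} | {p4,p6} | {p8} | {p5} | {p1} | {p12}.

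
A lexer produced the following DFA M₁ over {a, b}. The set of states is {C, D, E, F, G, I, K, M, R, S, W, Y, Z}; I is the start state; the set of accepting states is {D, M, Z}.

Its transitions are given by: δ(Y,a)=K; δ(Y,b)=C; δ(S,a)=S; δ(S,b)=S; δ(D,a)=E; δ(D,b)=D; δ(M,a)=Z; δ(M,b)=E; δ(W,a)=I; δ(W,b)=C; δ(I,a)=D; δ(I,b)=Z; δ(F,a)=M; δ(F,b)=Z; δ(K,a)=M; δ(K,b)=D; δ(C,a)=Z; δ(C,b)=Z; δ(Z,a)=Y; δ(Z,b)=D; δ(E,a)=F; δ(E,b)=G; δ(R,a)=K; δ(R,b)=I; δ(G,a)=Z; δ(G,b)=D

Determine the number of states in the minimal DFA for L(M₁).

States {R,S,W} cannot be reached from the start state, so discard them.
Initial partition by acceptance: {D,M,Z} | {C,E,F,G,I,K,Y}.
On input a, block {D,M,Z} splits into {D,Z} and {M}.
Split {C,E,F,G,I,K,Y} by δ(·,a) → {C,G,I} and {E,Y} and {F,K}.
No further refinement is possible. Final partition (5 blocks): {D,Z} | {C,G,I} | {M} | {E,Y} | {F,K}.

5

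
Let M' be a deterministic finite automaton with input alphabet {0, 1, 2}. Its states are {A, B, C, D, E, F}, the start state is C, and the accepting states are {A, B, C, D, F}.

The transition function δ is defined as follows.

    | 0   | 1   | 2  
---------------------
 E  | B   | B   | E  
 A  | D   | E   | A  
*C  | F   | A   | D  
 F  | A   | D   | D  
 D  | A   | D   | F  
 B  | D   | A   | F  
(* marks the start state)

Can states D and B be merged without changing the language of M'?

Every state is reachable, so we keep all 6.
Initial partition by acceptance: {A,B,C,D,F} | {E}.
Refine {A,B,C,D,F} on symbol 1: members go to different blocks, giving {B,C,D,F} and {A}.
Refine {B,C,D,F} on symbol 0: members go to different blocks, giving {B,C} and {D,F}.
No further refinement is possible. Final partition (4 blocks): {B,C} | {E} | {A} | {D,F}.
D and B end up in different blocks, so they are distinguishable. For instance, the string '01' is accepted from only B.

No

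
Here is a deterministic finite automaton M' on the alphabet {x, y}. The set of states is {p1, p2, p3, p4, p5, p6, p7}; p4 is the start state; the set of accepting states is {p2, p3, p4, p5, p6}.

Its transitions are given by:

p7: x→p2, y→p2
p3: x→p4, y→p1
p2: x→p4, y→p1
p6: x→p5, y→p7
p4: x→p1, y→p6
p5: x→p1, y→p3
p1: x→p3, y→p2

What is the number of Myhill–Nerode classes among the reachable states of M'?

3

All states are reachable from the start state.
Start with accepting vs non-accepting: {p2,p3,p4,p5,p6} | {p1,p7}.
Split {p2,p3,p4,p5,p6} by δ(·,x) → {p2,p3,p6} and {p4,p5}.
No further refinement is possible. Final partition (3 blocks): {p2,p3,p6} | {p1,p7} | {p4,p5}.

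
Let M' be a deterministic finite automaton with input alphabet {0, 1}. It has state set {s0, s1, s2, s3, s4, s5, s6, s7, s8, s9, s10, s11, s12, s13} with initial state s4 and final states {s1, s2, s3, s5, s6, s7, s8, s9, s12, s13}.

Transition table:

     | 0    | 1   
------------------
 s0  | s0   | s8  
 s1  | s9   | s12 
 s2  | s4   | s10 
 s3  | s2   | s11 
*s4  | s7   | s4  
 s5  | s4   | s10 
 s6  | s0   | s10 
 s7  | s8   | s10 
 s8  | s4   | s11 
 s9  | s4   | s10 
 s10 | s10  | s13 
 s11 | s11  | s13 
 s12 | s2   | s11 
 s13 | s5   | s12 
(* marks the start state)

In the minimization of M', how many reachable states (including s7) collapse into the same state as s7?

2

First remove the unreachable states {s0,s1,s3,s6,s9}; 9 states remain.
Initial partition by acceptance: {s2,s5,s7,s8,s12,s13} | {s4,s10,s11}.
On input 0, block {s2,s5,s7,s8,s12,s13} splits into {s2,s5,s8} and {s7,s12,s13}.
Refine {s4,s10,s11} on symbol 0: members go to different blocks, giving {s10,s11} and {s4}.
On input 1, block {s7,s12,s13} splits into {s7,s12} and {s13}.
Stable partition: {s2,s5,s8} | {s10,s11} | {s7,s12} | {s4} | {s13} — 5 equivalence classes.
The equivalence class containing s7 is {s7,s12}, of size 2.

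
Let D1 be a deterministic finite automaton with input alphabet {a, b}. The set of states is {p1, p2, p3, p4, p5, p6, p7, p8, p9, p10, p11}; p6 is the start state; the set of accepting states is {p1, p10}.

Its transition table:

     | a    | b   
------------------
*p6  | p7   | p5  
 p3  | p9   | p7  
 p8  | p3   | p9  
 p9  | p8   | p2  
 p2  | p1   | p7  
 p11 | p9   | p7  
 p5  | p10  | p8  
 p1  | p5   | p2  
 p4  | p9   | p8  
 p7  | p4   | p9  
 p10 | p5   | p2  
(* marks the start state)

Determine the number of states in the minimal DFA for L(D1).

States {p11} cannot be reached from the start state, so discard them.
P0 = {p1,p10} | {p2,p3,p4,p5,p6,p7,p8,p9}.
Split {p2,p3,p4,p5,p6,p7,p8,p9} by δ(·,a) → {p3,p4,p6,p7,p8,p9} and {p2,p5}.
Split {p3,p4,p6,p7,p8,p9} by δ(·,b) → {p3,p4,p7,p8} and {p6,p9}.
Refine {p3,p4,p7,p8} on symbol a: members go to different blocks, giving {p3,p4} and {p7,p8}.
Stable partition: {p1,p10} | {p3,p4} | {p2,p5} | {p6,p9} | {p7,p8} — 5 equivalence classes.

5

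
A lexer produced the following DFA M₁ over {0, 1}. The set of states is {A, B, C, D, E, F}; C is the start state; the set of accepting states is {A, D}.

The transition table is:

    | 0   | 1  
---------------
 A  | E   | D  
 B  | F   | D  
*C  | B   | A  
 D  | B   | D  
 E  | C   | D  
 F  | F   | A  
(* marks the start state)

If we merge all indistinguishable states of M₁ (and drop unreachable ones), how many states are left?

Every state is reachable, so we keep all 6.
P0 = {A,D} | {B,C,E,F}.
Stable partition: {A,D} | {B,C,E,F} — 2 equivalence classes.

2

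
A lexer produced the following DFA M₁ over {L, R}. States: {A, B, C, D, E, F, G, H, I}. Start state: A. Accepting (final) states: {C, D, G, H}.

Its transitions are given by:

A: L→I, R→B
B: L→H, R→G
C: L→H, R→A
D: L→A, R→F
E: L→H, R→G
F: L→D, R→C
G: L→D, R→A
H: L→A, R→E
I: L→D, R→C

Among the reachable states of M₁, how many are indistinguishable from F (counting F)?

4

Start with accepting vs non-accepting: {C,D,G,H} | {A,B,E,F,I}.
On input L, block {C,D,G,H} splits into {C,G} and {D,H}.
Split {A,B,E,F,I} by δ(·,L) → {B,E,F,I} and {A}.
The partition is now stable with 4 blocks: {C,G} | {B,E,F,I} | {D,H} | {A}.
The equivalence class containing F is {B,E,F,I}, of size 4.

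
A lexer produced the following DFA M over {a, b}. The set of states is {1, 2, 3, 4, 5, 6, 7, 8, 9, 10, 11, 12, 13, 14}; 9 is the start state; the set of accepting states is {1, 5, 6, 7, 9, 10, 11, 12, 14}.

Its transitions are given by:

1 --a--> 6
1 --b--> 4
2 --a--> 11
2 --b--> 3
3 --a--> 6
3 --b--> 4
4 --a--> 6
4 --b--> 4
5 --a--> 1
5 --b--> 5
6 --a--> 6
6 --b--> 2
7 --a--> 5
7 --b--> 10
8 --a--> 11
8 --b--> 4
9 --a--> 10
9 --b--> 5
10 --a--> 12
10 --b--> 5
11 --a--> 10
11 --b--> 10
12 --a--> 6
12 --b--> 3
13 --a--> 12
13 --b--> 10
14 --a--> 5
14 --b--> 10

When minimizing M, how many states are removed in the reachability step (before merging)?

No path from 9 leads to 7, 8, 13, 14; the other 10 states are all reachable.

4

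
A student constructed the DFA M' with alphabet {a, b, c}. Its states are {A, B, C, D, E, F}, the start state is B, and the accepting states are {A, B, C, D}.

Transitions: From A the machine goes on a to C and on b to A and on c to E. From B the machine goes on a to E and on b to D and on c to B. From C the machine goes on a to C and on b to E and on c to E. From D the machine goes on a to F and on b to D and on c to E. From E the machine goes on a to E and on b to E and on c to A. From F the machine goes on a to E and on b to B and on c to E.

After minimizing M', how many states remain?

All states are reachable from the start state.
P0 = {A,B,C,D} | {E,F}.
On input a, block {A,B,C,D} splits into {A,C} and {B,D}.
On input b, block {A,C} splits into {A} and {C}.
Refine {E,F} on symbol b: members go to different blocks, giving {E} and {F}.
Refine {B,D} on symbol a: members go to different blocks, giving {B} and {D}.
No further refinement is possible. Final partition (6 blocks): {A} | {E} | {B} | {C} | {F} | {D}.

6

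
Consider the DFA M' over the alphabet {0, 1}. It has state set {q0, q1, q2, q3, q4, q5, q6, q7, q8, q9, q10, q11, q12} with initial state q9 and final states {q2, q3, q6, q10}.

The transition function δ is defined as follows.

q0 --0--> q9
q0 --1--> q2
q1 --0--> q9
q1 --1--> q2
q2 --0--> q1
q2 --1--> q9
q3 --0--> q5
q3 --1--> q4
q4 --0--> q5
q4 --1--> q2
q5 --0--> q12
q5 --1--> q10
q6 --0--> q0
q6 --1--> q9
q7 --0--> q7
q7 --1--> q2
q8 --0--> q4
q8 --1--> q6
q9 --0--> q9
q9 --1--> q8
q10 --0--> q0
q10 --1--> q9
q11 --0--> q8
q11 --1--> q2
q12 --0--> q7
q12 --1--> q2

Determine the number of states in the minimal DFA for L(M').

4

States {q3,q11} cannot be reached from the start state, so discard them.
P0 = {q2,q6,q10} | {q0,q1,q4,q5,q7,q8,q9,q12}.
On input 1, block {q0,q1,q4,q5,q7,q8,q9,q12} splits into {q0,q1,q4,q5,q7,q8,q12} and {q9}.
Split {q0,q1,q4,q5,q7,q8,q12} by δ(·,0) → {q4,q5,q7,q8,q12} and {q0,q1}.
The partition is now stable with 4 blocks: {q2,q6,q10} | {q4,q5,q7,q8,q12} | {q9} | {q0,q1}.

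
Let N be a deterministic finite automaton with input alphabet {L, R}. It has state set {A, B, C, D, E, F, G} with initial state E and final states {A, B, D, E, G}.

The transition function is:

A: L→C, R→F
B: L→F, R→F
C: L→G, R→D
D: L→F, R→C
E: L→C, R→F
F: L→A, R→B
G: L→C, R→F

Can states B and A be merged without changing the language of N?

Yes

Every state is reachable, so we keep all 7.
P0 = {A,B,D,E,G} | {C,F}.
The partition is now stable with 2 blocks: {A,B,D,E,G} | {C,F}.
B and A lie in the same block of the stable partition, so they are equivalent — no string distinguishes them.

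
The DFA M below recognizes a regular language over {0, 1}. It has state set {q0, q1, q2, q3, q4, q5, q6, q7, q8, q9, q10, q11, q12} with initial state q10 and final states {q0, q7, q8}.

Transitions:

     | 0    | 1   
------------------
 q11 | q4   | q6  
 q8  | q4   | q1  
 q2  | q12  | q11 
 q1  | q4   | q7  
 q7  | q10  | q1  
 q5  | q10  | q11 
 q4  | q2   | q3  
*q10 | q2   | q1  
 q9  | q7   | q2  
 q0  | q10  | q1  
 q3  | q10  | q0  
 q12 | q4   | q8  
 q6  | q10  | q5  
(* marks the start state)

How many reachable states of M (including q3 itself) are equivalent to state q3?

Reachable states from the start: {q0,q1,q2,q3,q4,q5,q6,q7,q8,q10,q11,q12}. Unreachable: {q9} — drop them.
Start with accepting vs non-accepting: {q0,q7,q8} | {q1,q2,q3,q4,q5,q6,q10,q11,q12}.
Refine {q1,q2,q3,q4,q5,q6,q10,q11,q12} on symbol 1: members go to different blocks, giving {q2,q4,q5,q6,q10,q11} and {q1,q3,q12}.
On input 0, block {q2,q4,q5,q6,q10,q11} splits into {q4,q5,q6,q10,q11} and {q2}.
Split {q4,q5,q6,q10,q11} by δ(·,0) → {q5,q6,q11} and {q4,q10}.
No further refinement is possible. Final partition (5 blocks): {q0,q7,q8} | {q5,q6,q11} | {q1,q3,q12} | {q2} | {q4,q10}.
State q3 belongs to the block {q1,q3,q12}, which has 3 states.

3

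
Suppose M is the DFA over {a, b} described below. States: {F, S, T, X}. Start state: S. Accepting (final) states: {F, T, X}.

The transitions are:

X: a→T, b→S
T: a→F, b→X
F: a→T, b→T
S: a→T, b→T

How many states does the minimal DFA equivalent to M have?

All states are reachable from the start state.
P0 = {F,T,X} | {S}.
Refine {F,T,X} on symbol b: members go to different blocks, giving {F,T} and {X}.
Refine {F,T} on symbol b: members go to different blocks, giving {T} and {F}.
The partition is now stable with 4 blocks: {T} | {S} | {X} | {F}.

4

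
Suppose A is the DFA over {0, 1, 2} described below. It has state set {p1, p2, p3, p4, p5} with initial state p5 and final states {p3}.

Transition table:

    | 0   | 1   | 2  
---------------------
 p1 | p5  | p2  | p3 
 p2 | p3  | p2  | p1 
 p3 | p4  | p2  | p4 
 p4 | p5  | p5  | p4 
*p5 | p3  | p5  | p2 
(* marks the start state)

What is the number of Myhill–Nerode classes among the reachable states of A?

Start with accepting vs non-accepting: {p3} | {p1,p2,p4,p5}.
On input 0, block {p1,p2,p4,p5} splits into {p1,p4} and {p2,p5}.
On input 2, block {p1,p4} splits into {p1} and {p4}.
Refine {p2,p5} on symbol 2: members go to different blocks, giving {p2} and {p5}.
The partition is now stable with 5 blocks: {p3} | {p1} | {p2} | {p4} | {p5}.

5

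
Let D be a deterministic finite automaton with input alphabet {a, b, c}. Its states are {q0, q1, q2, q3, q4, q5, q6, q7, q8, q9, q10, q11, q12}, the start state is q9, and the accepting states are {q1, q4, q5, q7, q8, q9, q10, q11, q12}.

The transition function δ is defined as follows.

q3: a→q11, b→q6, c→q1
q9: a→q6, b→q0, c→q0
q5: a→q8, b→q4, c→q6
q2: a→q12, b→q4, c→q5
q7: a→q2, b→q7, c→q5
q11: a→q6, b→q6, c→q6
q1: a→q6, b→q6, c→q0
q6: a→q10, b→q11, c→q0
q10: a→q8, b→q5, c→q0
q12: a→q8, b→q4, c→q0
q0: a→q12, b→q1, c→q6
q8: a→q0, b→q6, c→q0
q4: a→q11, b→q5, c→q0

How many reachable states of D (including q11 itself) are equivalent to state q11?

Reachable states from the start: {q0,q1,q4,q5,q6,q8,q9,q10,q11,q12}. Unreachable: {q2,q3,q7} — drop them.
P0 = {q1,q4,q5,q8,q9,q10,q11,q12} | {q0,q6}.
Refine {q1,q4,q5,q8,q9,q10,q11,q12} on symbol a: members go to different blocks, giving {q1,q8,q9,q11} and {q4,q5,q10,q12}.
No further refinement is possible. Final partition (3 blocks): {q1,q8,q9,q11} | {q0,q6} | {q4,q5,q10,q12}.
State q11 belongs to the block {q1,q8,q9,q11}, which has 4 states.

4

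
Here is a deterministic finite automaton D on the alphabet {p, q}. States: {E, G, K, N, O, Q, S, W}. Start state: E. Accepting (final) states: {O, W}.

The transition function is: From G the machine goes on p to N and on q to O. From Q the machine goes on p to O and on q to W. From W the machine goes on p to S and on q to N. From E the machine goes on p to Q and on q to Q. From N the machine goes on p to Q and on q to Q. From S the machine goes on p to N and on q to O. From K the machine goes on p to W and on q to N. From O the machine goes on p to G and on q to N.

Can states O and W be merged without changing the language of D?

Yes

First remove the unreachable states {K}; 7 states remain.
P0 = {O,W} | {E,G,N,Q,S}.
Split {E,G,N,Q,S} by δ(·,p) → {E,G,N,S} and {Q}.
Refine {E,G,N,S} on symbol p: members go to different blocks, giving {G,S} and {E,N}.
No further refinement is possible. Final partition (4 blocks): {O,W} | {G,S} | {Q} | {E,N}.
O and W lie in the same block of the stable partition, so they are equivalent — no string distinguishes them.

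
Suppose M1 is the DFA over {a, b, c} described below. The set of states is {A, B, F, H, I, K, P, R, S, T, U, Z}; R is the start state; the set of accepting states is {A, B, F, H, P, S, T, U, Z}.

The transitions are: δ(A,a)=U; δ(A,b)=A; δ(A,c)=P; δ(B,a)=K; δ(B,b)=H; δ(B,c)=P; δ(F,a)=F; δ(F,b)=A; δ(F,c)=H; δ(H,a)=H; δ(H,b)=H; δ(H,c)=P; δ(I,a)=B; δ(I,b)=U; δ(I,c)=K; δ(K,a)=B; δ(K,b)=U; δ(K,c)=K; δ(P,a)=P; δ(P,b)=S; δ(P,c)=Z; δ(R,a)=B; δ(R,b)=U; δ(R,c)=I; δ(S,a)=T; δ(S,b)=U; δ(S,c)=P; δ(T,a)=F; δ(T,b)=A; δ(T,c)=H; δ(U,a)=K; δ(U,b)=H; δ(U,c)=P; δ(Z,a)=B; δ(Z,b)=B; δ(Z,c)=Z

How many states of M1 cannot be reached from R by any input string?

Exploring from R, all states are eventually visited, so none are unreachable.

0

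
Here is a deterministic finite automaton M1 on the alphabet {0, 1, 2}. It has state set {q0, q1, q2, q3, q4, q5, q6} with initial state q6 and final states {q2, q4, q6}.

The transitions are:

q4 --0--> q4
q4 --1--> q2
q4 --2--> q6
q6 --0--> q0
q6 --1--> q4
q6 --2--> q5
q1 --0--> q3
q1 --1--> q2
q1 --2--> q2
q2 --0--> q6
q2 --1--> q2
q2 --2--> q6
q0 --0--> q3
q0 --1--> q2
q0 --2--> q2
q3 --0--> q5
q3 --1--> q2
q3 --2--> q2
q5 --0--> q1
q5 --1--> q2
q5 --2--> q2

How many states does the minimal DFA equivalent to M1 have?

Every state is reachable, so we keep all 7.
P0 = {q2,q4,q6} | {q0,q1,q3,q5}.
On input 0, block {q2,q4,q6} splits into {q2,q4} and {q6}.
Refine {q2,q4} on symbol 0: members go to different blocks, giving {q2} and {q4}.
The partition is now stable with 4 blocks: {q2} | {q0,q1,q3,q5} | {q6} | {q4}.

4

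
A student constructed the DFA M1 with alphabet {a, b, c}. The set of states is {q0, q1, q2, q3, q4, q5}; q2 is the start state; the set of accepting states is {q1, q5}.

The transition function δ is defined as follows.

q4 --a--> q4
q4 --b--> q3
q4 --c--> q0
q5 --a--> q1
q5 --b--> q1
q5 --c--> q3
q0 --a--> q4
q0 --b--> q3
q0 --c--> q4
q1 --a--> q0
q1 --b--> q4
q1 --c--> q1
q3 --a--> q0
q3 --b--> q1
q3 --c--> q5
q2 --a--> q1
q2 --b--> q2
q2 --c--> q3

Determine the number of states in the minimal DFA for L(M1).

All states are reachable from the start state.
P0 = {q1,q5} | {q0,q2,q3,q4}.
Split {q1,q5} by δ(·,a) → {q1} and {q5}.
On input a, block {q0,q2,q3,q4} splits into {q0,q3,q4} and {q2}.
Split {q0,q3,q4} by δ(·,b) → {q0,q4} and {q3}.
Stable partition: {q1} | {q0,q4} | {q5} | {q2} | {q3} — 5 equivalence classes.

5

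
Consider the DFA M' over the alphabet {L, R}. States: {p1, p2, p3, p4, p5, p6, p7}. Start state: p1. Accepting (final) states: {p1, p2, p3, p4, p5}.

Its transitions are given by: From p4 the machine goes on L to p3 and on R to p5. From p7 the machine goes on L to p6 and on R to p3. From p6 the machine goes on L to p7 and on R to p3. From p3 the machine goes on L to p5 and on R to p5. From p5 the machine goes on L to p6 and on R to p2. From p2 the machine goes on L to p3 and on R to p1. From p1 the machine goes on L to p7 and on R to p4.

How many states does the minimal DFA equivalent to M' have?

4

Initial partition by acceptance: {p1,p2,p3,p4,p5} | {p6,p7}.
On input L, block {p1,p2,p3,p4,p5} splits into {p2,p3,p4} and {p1,p5}.
On input L, block {p2,p3,p4} splits into {p2,p4} and {p3}.
No further refinement is possible. Final partition (4 blocks): {p2,p4} | {p6,p7} | {p1,p5} | {p3}.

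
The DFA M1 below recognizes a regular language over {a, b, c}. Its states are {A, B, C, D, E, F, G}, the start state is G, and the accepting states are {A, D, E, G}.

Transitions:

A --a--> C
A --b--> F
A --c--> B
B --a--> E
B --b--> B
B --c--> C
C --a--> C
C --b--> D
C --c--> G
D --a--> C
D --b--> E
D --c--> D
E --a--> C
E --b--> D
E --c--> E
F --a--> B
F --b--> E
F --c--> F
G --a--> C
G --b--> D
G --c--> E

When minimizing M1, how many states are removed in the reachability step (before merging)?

3

BFS from G reaches {C, D, E, G}; the 3 state(s) A, B, F are never visited.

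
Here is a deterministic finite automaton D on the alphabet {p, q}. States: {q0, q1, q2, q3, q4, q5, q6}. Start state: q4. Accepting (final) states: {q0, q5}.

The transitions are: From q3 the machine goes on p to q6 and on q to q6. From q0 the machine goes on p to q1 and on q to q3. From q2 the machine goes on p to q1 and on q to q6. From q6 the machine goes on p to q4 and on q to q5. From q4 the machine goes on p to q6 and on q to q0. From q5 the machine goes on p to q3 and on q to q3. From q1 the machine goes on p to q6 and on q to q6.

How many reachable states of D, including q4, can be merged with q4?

First remove the unreachable states {q2}; 6 states remain.
P0 = {q0,q5} | {q1,q3,q4,q6}.
Split {q1,q3,q4,q6} by δ(·,q) → {q1,q3} and {q4,q6}.
No further refinement is possible. Final partition (3 blocks): {q0,q5} | {q1,q3} | {q4,q6}.
The equivalence class containing q4 is {q4,q6}, of size 2.

2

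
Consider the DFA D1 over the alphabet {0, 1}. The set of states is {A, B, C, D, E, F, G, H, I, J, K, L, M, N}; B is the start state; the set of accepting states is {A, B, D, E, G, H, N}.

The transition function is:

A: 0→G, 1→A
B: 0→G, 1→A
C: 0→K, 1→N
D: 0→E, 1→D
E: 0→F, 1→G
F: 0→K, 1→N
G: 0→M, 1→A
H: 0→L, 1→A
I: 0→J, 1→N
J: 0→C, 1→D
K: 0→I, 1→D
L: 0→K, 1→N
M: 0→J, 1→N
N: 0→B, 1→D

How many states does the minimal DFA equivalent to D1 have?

7

First remove the unreachable states {H,L}; 12 states remain.
P0 = {A,B,D,E,G,N} | {C,F,I,J,K,M}.
Split {A,B,D,E,G,N} by δ(·,0) → {A,B,D,N} and {E,G}.
Split {A,B,D,N} by δ(·,0) → {A,B,D} and {N}.
Refine {C,F,I,J,K,M} on symbol 1: members go to different blocks, giving {C,F,I,M} and {J,K}.
Refine {E,G} on symbol 1: members go to different blocks, giving {E} and {G}.
On input 0, block {A,B,D} splits into {A,B} and {D}.
No further refinement is possible. Final partition (7 blocks): {A,B} | {C,F,I,M} | {E} | {N} | {J,K} | {G} | {D}.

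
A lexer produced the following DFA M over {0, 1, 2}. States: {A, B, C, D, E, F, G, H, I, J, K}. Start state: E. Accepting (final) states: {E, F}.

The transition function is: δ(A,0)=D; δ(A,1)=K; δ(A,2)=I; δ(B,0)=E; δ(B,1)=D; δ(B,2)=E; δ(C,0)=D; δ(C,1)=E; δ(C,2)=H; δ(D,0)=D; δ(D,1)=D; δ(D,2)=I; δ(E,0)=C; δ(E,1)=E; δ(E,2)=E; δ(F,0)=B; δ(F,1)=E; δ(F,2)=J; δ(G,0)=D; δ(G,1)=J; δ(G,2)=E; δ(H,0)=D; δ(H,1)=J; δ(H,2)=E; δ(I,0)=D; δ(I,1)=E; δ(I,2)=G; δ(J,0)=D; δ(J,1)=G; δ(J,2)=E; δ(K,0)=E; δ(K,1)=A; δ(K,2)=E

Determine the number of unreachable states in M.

No path from E leads to A, B, F, K; the other 7 states are all reachable.

4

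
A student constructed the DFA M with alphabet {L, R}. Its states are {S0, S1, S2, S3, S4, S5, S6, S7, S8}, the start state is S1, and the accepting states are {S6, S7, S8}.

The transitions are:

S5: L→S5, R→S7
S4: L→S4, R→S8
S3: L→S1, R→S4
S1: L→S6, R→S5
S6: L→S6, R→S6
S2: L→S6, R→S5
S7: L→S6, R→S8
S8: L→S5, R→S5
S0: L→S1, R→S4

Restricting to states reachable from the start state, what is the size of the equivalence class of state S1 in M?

First remove the unreachable states {S0,S2,S3,S4}; 5 states remain.
Initial partition by acceptance: {S6,S7,S8} | {S1,S5}.
Refine {S6,S7,S8} on symbol L: members go to different blocks, giving {S6,S7} and {S8}.
Split {S6,S7} by δ(·,R) → {S6} and {S7}.
On input L, block {S1,S5} splits into {S1} and {S5}.
The partition is now stable with 5 blocks: {S6} | {S1} | {S8} | {S7} | {S5}.
The equivalence class containing S1 is {S1}, of size 1.

1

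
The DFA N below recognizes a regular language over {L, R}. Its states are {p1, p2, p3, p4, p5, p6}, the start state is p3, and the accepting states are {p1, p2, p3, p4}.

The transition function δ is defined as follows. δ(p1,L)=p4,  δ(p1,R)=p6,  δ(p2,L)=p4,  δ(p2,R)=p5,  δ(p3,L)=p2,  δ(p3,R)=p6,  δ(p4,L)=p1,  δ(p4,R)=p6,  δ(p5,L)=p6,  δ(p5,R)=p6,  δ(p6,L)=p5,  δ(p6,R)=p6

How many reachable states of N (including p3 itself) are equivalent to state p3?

Every state is reachable, so we keep all 6.
P0 = {p1,p2,p3,p4} | {p5,p6}.
The partition is now stable with 2 blocks: {p1,p2,p3,p4} | {p5,p6}.
State p3 belongs to the block {p1,p2,p3,p4}, which has 4 states.

4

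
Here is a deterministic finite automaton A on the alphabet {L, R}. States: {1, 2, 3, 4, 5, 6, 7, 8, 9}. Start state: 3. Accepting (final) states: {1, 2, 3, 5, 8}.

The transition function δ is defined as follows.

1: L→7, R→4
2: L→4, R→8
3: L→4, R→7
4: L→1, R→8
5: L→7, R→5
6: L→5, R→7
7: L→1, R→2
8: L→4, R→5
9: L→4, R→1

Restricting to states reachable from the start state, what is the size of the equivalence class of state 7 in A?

First remove the unreachable states {6,9}; 7 states remain.
Start with accepting vs non-accepting: {1,2,3,5,8} | {4,7}.
Split {1,2,3,5,8} by δ(·,R) → {2,5,8} and {1,3}.
Stable partition: {2,5,8} | {4,7} | {1,3} — 3 equivalence classes.
State 7 belongs to the block {4,7}, which has 2 states.

2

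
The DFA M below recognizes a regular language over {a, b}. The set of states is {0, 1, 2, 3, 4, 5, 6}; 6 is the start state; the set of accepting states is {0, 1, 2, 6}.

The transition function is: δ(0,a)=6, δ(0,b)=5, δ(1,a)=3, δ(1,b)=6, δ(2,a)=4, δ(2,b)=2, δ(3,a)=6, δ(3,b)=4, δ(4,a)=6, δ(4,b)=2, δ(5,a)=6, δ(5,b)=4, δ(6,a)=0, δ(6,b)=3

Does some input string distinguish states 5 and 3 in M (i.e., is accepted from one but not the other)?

First remove the unreachable states {1}; 6 states remain.
Start with accepting vs non-accepting: {0,2,6} | {3,4,5}.
Split {0,2,6} by δ(·,a) → {0,6} and {2}.
Split {3,4,5} by δ(·,b) → {3,5} and {4}.
The partition is now stable with 4 blocks: {0,6} | {3,5} | {2} | {4}.
5 and 3 lie in the same block of the stable partition, so they are equivalent — no string distinguishes them.

No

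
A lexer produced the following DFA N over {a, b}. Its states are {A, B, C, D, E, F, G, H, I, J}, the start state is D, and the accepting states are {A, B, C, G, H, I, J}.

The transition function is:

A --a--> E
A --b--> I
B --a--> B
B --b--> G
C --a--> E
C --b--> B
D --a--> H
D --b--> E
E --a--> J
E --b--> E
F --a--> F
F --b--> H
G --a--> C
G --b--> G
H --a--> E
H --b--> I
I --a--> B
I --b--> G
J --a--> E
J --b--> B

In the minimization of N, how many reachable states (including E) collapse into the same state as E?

States {A,F} cannot be reached from the start state, so discard them.
Start with accepting vs non-accepting: {B,C,G,H,I,J} | {D,E}.
Split {B,C,G,H,I,J} by δ(·,a) → {B,G,I} and {C,H,J}.
On input a, block {B,G,I} splits into {B,I} and {G}.
The partition is now stable with 4 blocks: {B,I} | {D,E} | {C,H,J} | {G}.
The equivalence class containing E is {D,E}, of size 2.

2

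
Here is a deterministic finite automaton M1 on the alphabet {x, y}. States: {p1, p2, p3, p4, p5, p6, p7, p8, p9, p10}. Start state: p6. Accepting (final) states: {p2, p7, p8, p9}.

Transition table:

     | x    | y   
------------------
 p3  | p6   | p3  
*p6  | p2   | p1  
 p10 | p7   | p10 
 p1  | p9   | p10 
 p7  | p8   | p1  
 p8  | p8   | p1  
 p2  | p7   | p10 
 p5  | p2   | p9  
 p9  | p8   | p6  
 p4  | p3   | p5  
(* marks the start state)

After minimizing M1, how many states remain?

First remove the unreachable states {p3,p4,p5}; 7 states remain.
P0 = {p2,p7,p8,p9} | {p1,p6,p10}.
The partition is now stable with 2 blocks: {p2,p7,p8,p9} | {p1,p6,p10}.

2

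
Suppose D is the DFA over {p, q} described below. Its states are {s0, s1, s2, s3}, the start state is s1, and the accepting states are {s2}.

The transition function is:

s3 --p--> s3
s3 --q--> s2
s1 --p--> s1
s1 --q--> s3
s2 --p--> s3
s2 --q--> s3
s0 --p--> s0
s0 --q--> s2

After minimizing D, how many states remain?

3

First remove the unreachable states {s0}; 3 states remain.
Start with accepting vs non-accepting: {s2} | {s1,s3}.
Refine {s1,s3} on symbol q: members go to different blocks, giving {s1} and {s3}.
No further refinement is possible. Final partition (3 blocks): {s2} | {s1} | {s3}.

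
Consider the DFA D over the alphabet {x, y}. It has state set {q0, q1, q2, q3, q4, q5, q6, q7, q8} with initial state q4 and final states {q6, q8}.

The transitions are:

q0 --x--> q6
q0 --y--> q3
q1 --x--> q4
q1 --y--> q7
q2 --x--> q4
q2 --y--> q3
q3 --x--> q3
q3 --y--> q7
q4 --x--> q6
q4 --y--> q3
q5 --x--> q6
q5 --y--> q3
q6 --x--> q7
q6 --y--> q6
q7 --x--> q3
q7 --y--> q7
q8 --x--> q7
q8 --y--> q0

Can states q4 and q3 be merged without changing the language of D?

First remove the unreachable states {q0,q1,q2,q5,q8}; 4 states remain.
P0 = {q6} | {q3,q4,q7}.
On input x, block {q3,q4,q7} splits into {q3,q7} and {q4}.
No further refinement is possible. Final partition (3 blocks): {q6} | {q3,q7} | {q4}.
q4 and q3 end up in different blocks, so they are distinguishable. For instance, the string 'x' is accepted from only q4.

No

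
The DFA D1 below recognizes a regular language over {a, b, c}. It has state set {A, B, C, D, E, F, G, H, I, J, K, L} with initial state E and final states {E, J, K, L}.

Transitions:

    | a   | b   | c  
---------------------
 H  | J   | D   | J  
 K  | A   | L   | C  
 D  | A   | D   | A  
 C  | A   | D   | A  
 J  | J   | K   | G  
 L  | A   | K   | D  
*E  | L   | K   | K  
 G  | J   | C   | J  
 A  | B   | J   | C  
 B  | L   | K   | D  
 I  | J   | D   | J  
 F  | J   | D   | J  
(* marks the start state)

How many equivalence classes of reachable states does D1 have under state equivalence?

7

First remove the unreachable states {F,H,I}; 9 states remain.
Start with accepting vs non-accepting: {E,J,K,L} | {A,B,C,D,G}.
On input a, block {E,J,K,L} splits into {E,J} and {K,L}.
On input a, block {E,J} splits into {E} and {J}.
Split {A,B,C,D,G} by δ(·,a) → {A,C,D} and {B} and {G}.
On input a, block {A,C,D} splits into {C,D} and {A}.
No further refinement is possible. Final partition (7 blocks): {E} | {C,D} | {K,L} | {J} | {B} | {G} | {A}.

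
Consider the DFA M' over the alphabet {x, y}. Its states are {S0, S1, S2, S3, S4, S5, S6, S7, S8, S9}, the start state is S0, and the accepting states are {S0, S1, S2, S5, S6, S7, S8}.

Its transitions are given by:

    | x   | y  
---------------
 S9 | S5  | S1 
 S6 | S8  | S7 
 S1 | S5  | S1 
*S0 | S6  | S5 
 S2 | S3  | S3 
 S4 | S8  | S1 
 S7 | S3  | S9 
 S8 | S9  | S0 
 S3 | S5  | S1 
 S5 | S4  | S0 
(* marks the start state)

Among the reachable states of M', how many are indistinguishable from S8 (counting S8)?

Reachable states from the start: {S0,S1,S3,S4,S5,S6,S7,S8,S9}. Unreachable: {S2} — drop them.
Initial partition by acceptance: {S0,S1,S5,S6,S7,S8} | {S3,S4,S9}.
On input x, block {S0,S1,S5,S6,S7,S8} splits into {S0,S1,S6} and {S5,S7,S8}.
Split {S0,S1,S6} by δ(·,x) → {S1,S6} and {S0}.
Split {S1,S6} by δ(·,y) → {S1} and {S6}.
Refine {S5,S7,S8} on symbol y: members go to different blocks, giving {S5,S8} and {S7}.
The partition is now stable with 6 blocks: {S1} | {S3,S4,S9} | {S5,S8} | {S0} | {S6} | {S7}.
The equivalence class containing S8 is {S5,S8}, of size 2.

2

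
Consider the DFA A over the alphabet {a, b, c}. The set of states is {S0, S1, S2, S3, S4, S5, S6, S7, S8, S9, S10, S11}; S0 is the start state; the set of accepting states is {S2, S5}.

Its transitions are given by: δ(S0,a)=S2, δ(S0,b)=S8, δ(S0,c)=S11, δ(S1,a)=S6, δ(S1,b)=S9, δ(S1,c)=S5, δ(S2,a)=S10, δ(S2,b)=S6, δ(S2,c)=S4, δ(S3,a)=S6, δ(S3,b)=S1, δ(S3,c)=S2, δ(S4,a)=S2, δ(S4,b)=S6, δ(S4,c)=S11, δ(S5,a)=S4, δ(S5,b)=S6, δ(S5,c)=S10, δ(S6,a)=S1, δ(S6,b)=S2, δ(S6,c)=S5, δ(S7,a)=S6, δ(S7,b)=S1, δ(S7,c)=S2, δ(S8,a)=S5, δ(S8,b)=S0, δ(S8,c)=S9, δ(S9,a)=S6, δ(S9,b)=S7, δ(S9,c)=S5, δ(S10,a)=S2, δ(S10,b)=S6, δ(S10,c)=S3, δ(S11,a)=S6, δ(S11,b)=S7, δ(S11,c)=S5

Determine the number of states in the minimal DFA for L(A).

5

Every state is reachable, so we keep all 12.
Start with accepting vs non-accepting: {S2,S5} | {S0,S1,S3,S4,S6,S7,S8,S9,S10,S11}.
Refine {S0,S1,S3,S4,S6,S7,S8,S9,S10,S11} on symbol a: members go to different blocks, giving {S1,S3,S6,S7,S9,S11} and {S0,S4,S8,S10}.
On input b, block {S1,S3,S6,S7,S9,S11} splits into {S1,S3,S7,S9,S11} and {S6}.
On input b, block {S0,S4,S8,S10} splits into {S0,S8} and {S4,S10}.
No further refinement is possible. Final partition (5 blocks): {S2,S5} | {S1,S3,S7,S9,S11} | {S0,S8} | {S6} | {S4,S10}.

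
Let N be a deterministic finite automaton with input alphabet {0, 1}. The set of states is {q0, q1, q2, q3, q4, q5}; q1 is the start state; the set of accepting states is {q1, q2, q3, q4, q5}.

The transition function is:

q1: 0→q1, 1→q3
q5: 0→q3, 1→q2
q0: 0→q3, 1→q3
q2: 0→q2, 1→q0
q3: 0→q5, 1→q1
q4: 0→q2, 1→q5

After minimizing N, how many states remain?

First remove the unreachable states {q4}; 5 states remain.
P0 = {q1,q2,q3,q5} | {q0}.
Split {q1,q2,q3,q5} by δ(·,1) → {q1,q3,q5} and {q2}.
Refine {q1,q3,q5} on symbol 1: members go to different blocks, giving {q1,q3} and {q5}.
Split {q1,q3} by δ(·,0) → {q1} and {q3}.
No further refinement is possible. Final partition (5 blocks): {q1} | {q0} | {q2} | {q5} | {q3}.

5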